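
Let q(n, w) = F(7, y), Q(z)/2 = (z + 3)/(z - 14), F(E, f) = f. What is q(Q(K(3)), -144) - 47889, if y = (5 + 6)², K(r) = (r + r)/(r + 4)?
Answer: -47768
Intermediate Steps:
K(r) = 2*r/(4 + r) (K(r) = (2*r)/(4 + r) = 2*r/(4 + r))
y = 121 (y = 11² = 121)
Q(z) = 2*(3 + z)/(-14 + z) (Q(z) = 2*((z + 3)/(z - 14)) = 2*((3 + z)/(-14 + z)) = 2*(3 + z)/(-14 + z))
q(n, w) = 121
q(Q(K(3)), -144) - 47889 = 121 - 47889 = -47768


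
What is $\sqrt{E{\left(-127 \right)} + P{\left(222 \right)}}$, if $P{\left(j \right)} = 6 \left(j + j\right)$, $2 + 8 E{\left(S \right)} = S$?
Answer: $\frac{\sqrt{42366}}{4} \approx 51.458$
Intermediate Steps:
$E{\left(S \right)} = - \frac{1}{4} + \frac{S}{8}$
$P{\left(j \right)} = 12 j$ ($P{\left(j \right)} = 6 \cdot 2 j = 12 j$)
$\sqrt{E{\left(-127 \right)} + P{\left(222 \right)}} = \sqrt{\left(- \frac{1}{4} + \frac{1}{8} \left(-127\right)\right) + 12 \cdot 222} = \sqrt{\left(- \frac{1}{4} - \frac{127}{8}\right) + 2664} = \sqrt{- \frac{129}{8} + 2664} = \sqrt{\frac{21183}{8}} = \frac{\sqrt{42366}}{4}$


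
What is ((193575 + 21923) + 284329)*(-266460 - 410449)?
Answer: -338337394743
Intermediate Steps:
((193575 + 21923) + 284329)*(-266460 - 410449) = (215498 + 284329)*(-676909) = 499827*(-676909) = -338337394743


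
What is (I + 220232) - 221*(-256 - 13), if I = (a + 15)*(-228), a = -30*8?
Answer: 330981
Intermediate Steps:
a = -240
I = 51300 (I = (-240 + 15)*(-228) = -225*(-228) = 51300)
(I + 220232) - 221*(-256 - 13) = (51300 + 220232) - 221*(-256 - 13) = 271532 - 221*(-269) = 271532 + 59449 = 330981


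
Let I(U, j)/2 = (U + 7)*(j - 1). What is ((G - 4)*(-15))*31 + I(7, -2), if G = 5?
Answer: -549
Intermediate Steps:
I(U, j) = 2*(-1 + j)*(7 + U) (I(U, j) = 2*((U + 7)*(j - 1)) = 2*((7 + U)*(-1 + j)) = 2*((-1 + j)*(7 + U)) = 2*(-1 + j)*(7 + U))
((G - 4)*(-15))*31 + I(7, -2) = ((5 - 4)*(-15))*31 + (-14 - 2*7 + 14*(-2) + 2*7*(-2)) = (1*(-15))*31 + (-14 - 14 - 28 - 28) = -15*31 - 84 = -465 - 84 = -549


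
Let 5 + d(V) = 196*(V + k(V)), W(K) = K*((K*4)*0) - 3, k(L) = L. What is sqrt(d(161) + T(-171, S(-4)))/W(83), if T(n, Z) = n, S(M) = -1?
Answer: -2*sqrt(15734)/3 ≈ -83.624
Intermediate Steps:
W(K) = -3 (W(K) = K*((4*K)*0) - 3 = K*0 - 3 = 0 - 3 = -3)
d(V) = -5 + 392*V (d(V) = -5 + 196*(V + V) = -5 + 196*(2*V) = -5 + 392*V)
sqrt(d(161) + T(-171, S(-4)))/W(83) = sqrt((-5 + 392*161) - 171)/(-3) = sqrt((-5 + 63112) - 171)*(-1/3) = sqrt(63107 - 171)*(-1/3) = sqrt(62936)*(-1/3) = (2*sqrt(15734))*(-1/3) = -2*sqrt(15734)/3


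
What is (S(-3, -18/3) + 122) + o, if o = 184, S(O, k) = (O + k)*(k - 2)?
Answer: 378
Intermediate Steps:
S(O, k) = (-2 + k)*(O + k) (S(O, k) = (O + k)*(-2 + k) = (-2 + k)*(O + k))
(S(-3, -18/3) + 122) + o = (((-18/3)**2 - 2*(-3) - (-36)/3 - (-54)/3) + 122) + 184 = (((-18*1/3)**2 + 6 - (-36)/3 - (-54)/3) + 122) + 184 = (((-6)**2 + 6 - 2*(-6) - 3*(-6)) + 122) + 184 = ((36 + 6 + 12 + 18) + 122) + 184 = (72 + 122) + 184 = 194 + 184 = 378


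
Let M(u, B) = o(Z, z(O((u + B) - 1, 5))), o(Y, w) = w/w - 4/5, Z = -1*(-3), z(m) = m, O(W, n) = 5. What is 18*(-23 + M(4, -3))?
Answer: -2052/5 ≈ -410.40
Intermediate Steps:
Z = 3
o(Y, w) = 1/5 (o(Y, w) = 1 - 4*1/5 = 1 - 4/5 = 1/5)
M(u, B) = 1/5
18*(-23 + M(4, -3)) = 18*(-23 + 1/5) = 18*(-114/5) = -2052/5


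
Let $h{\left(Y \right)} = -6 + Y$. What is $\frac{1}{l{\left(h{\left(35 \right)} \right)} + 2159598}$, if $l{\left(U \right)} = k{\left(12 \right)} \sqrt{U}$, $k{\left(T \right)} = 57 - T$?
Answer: $\frac{719866}{1554621154293} - \frac{5 \sqrt{29}}{518207051431} \approx 4.63 \cdot 10^{-7}$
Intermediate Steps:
$l{\left(U \right)} = 45 \sqrt{U}$ ($l{\left(U \right)} = \left(57 - 12\right) \sqrt{U} = 45 \sqrt{U}$)
$\frac{1}{l{\left(h{\left(35 \right)} \right)} + 2159598} = \frac{1}{45 \sqrt{-6 + 35} + 2159598} = \frac{1}{45 \sqrt{29} + 2159598} = \frac{1}{2159598 + 45 \sqrt{29}}$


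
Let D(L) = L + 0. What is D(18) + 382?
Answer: 400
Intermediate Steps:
D(L) = L
D(18) + 382 = 18 + 382 = 400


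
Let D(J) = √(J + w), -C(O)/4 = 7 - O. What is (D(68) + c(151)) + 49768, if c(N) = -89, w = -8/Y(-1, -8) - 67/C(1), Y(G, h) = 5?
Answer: 49679 + 19*√690/60 ≈ 49687.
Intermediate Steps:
C(O) = -28 + 4*O (C(O) = -4*(7 - O) = -28 + 4*O)
w = 143/120 (w = -8/5 - 67/(-28 + 4*1) = -8*⅕ - 67/(-28 + 4) = -8/5 - 67/(-24) = -8/5 - 67*(-1/24) = -8/5 + 67/24 = 143/120 ≈ 1.1917)
D(J) = √(143/120 + J) (D(J) = √(J + 143/120) = √(143/120 + J))
(D(68) + c(151)) + 49768 = (√(4290 + 3600*68)/60 - 89) + 49768 = (√(4290 + 244800)/60 - 89) + 49768 = (√249090/60 - 89) + 49768 = ((19*√690)/60 - 89) + 49768 = (19*√690/60 - 89) + 49768 = (-89 + 19*√690/60) + 49768 = 49679 + 19*√690/60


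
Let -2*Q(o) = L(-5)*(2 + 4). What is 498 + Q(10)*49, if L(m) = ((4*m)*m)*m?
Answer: 73998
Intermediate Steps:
L(m) = 4*m³ (L(m) = (4*m²)*m = 4*m³)
Q(o) = 1500 (Q(o) = -4*(-5)³*(2 + 4)/2 = -4*(-125)*6/2 = -(-250)*6 = -½*(-3000) = 1500)
498 + Q(10)*49 = 498 + 1500*49 = 498 + 73500 = 73998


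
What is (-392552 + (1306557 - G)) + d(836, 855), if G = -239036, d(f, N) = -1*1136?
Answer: 1151905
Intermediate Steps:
d(f, N) = -1136
(-392552 + (1306557 - G)) + d(836, 855) = (-392552 + (1306557 - 1*(-239036))) - 1136 = (-392552 + (1306557 + 239036)) - 1136 = (-392552 + 1545593) - 1136 = 1153041 - 1136 = 1151905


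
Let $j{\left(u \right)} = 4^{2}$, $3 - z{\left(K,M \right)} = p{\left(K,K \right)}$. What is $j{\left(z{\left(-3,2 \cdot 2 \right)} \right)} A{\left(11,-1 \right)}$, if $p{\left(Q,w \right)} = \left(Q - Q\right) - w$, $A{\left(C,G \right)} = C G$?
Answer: $-176$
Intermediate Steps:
$p{\left(Q,w \right)} = - w$ ($p{\left(Q,w \right)} = 0 - w = - w$)
$z{\left(K,M \right)} = 3 + K$ ($z{\left(K,M \right)} = 3 - - K = 3 + K$)
$j{\left(u \right)} = 16$
$j{\left(z{\left(-3,2 \cdot 2 \right)} \right)} A{\left(11,-1 \right)} = 16 \cdot 11 \left(-1\right) = 16 \left(-11\right) = -176$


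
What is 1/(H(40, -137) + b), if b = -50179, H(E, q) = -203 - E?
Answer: -1/50422 ≈ -1.9833e-5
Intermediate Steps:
1/(H(40, -137) + b) = 1/((-203 - 1*40) - 50179) = 1/((-203 - 40) - 50179) = 1/(-243 - 50179) = 1/(-50422) = -1/50422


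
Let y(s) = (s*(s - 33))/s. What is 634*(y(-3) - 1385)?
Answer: -900914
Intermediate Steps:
y(s) = -33 + s (y(s) = (s*(-33 + s))/s = -33 + s)
634*(y(-3) - 1385) = 634*((-33 - 3) - 1385) = 634*(-36 - 1385) = 634*(-1421) = -900914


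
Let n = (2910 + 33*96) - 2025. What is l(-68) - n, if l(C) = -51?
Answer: -4104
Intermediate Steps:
n = 4053 (n = (2910 + 3168) - 2025 = 6078 - 2025 = 4053)
l(-68) - n = -51 - 1*4053 = -51 - 4053 = -4104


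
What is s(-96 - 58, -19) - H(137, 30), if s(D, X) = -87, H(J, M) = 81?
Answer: -168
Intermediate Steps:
s(-96 - 58, -19) - H(137, 30) = -87 - 1*81 = -87 - 81 = -168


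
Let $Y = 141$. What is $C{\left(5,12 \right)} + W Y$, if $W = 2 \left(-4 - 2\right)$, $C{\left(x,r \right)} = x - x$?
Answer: $-1692$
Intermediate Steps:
$C{\left(x,r \right)} = 0$
$W = -12$ ($W = 2 \left(-6\right) = -12$)
$C{\left(5,12 \right)} + W Y = 0 - 1692 = -1692$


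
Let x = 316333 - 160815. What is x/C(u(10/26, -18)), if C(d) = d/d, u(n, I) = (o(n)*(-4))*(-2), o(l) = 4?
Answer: 155518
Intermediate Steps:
x = 155518
u(n, I) = 32 (u(n, I) = (4*(-4))*(-2) = -16*(-2) = 32)
C(d) = 1
x/C(u(10/26, -18)) = 155518/1 = 155518*1 = 155518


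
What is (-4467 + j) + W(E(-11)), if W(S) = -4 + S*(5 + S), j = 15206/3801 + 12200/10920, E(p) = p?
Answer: -217411382/49413 ≈ -4399.9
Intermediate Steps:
j = 252883/49413 (j = 15206*(1/3801) + 12200*(1/10920) = 15206/3801 + 305/273 = 252883/49413 ≈ 5.1177)
(-4467 + j) + W(E(-11)) = (-4467 + 252883/49413) + (-4 + (-11)² + 5*(-11)) = -220474988/49413 + (-4 + 121 - 55) = -220474988/49413 + 62 = -217411382/49413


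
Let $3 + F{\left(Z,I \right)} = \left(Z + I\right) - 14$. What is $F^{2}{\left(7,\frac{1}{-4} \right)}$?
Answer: $\frac{1681}{16} \approx 105.06$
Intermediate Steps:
$F{\left(Z,I \right)} = -17 + I + Z$ ($F{\left(Z,I \right)} = -3 - \left(14 - I - Z\right) = -3 + \left(-14 + I + Z\right) = -17 + I + Z$)
$F^{2}{\left(7,\frac{1}{-4} \right)} = \left(-17 + \frac{1}{-4} + 7\right)^{2} = \left(-17 - \frac{1}{4} + 7\right)^{2} = \left(- \frac{41}{4}\right)^{2} = \frac{1681}{16}$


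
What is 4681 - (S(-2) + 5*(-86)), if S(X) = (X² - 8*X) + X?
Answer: 5093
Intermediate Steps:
S(X) = X² - 7*X
4681 - (S(-2) + 5*(-86)) = 4681 - (-2*(-7 - 2) + 5*(-86)) = 4681 - (-2*(-9) - 430) = 4681 - (18 - 430) = 4681 - 1*(-412) = 4681 + 412 = 5093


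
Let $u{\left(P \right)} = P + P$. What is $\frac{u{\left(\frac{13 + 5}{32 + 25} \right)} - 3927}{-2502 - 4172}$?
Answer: $\frac{74601}{126806} \approx 0.58831$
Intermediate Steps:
$u{\left(P \right)} = 2 P$
$\frac{u{\left(\frac{13 + 5}{32 + 25} \right)} - 3927}{-2502 - 4172} = \frac{2 \frac{13 + 5}{32 + 25} - 3927}{-2502 - 4172} = \frac{2 \cdot \frac{18}{57} - 3927}{-6674} = \left(2 \cdot 18 \cdot \frac{1}{57} - 3927\right) \left(- \frac{1}{6674}\right) = \left(2 \cdot \frac{6}{19} - 3927\right) \left(- \frac{1}{6674}\right) = \left(\frac{12}{19} - 3927\right) \left(- \frac{1}{6674}\right) = \left(- \frac{74601}{19}\right) \left(- \frac{1}{6674}\right) = \frac{74601}{126806}$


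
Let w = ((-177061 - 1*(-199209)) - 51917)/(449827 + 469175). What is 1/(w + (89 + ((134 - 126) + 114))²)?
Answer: 306334/13638286091 ≈ 2.2461e-5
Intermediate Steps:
w = -9923/306334 (w = ((-177061 + 199209) - 51917)/919002 = (22148 - 51917)*(1/919002) = -29769*1/919002 = -9923/306334 ≈ -0.032393)
1/(w + (89 + ((134 - 126) + 114))²) = 1/(-9923/306334 + (89 + ((134 - 126) + 114))²) = 1/(-9923/306334 + (89 + (8 + 114))²) = 1/(-9923/306334 + (89 + 122)²) = 1/(-9923/306334 + 211²) = 1/(-9923/306334 + 44521) = 1/(13638286091/306334) = 306334/13638286091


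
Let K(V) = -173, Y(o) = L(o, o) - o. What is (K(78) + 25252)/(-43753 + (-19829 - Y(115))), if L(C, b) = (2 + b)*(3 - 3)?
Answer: -25079/63467 ≈ -0.39515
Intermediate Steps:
L(C, b) = 0 (L(C, b) = (2 + b)*0 = 0)
Y(o) = -o (Y(o) = 0 - o = -o)
(K(78) + 25252)/(-43753 + (-19829 - Y(115))) = (-173 + 25252)/(-43753 + (-19829 - (-1)*115)) = 25079/(-43753 + (-19829 - 1*(-115))) = 25079/(-43753 + (-19829 + 115)) = 25079/(-43753 - 19714) = 25079/(-63467) = 25079*(-1/63467) = -25079/63467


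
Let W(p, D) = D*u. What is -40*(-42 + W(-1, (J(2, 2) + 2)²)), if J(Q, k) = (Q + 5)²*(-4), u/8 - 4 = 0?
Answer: -48172400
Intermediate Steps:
u = 32 (u = 32 + 8*0 = 32 + 0 = 32)
J(Q, k) = -4*(5 + Q)² (J(Q, k) = (5 + Q)²*(-4) = -4*(5 + Q)²)
W(p, D) = 32*D (W(p, D) = D*32 = 32*D)
-40*(-42 + W(-1, (J(2, 2) + 2)²)) = -40*(-42 + 32*(-4*(5 + 2)² + 2)²) = -40*(-42 + 32*(-4*7² + 2)²) = -40*(-42 + 32*(-4*49 + 2)²) = -40*(-42 + 32*(-196 + 2)²) = -40*(-42 + 32*(-194)²) = -40*(-42 + 32*37636) = -40*(-42 + 1204352) = -40*1204310 = -48172400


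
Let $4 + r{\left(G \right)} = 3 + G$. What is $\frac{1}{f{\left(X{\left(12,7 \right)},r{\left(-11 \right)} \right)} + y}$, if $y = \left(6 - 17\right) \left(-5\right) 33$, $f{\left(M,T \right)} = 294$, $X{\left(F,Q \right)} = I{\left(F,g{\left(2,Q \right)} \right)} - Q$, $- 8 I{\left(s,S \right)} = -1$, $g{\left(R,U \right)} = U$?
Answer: $\frac{1}{2109} \approx 0.00047416$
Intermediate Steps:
$r{\left(G \right)} = -1 + G$ ($r{\left(G \right)} = -4 + \left(3 + G\right) = -1 + G$)
$I{\left(s,S \right)} = \frac{1}{8}$ ($I{\left(s,S \right)} = \left(- \frac{1}{8}\right) \left(-1\right) = \frac{1}{8}$)
$X{\left(F,Q \right)} = \frac{1}{8} - Q$
$y = 1815$ ($y = \left(-11\right) \left(-5\right) 33 = 55 \cdot 33 = 1815$)
$\frac{1}{f{\left(X{\left(12,7 \right)},r{\left(-11 \right)} \right)} + y} = \frac{1}{294 + 1815} = \frac{1}{2109}$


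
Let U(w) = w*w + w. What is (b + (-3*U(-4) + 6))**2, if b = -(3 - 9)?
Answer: 576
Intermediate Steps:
U(w) = w + w**2 (U(w) = w**2 + w = w + w**2)
b = 6 (b = -1*(-6) = 6)
(b + (-3*U(-4) + 6))**2 = (6 + (-(-12)*(1 - 4) + 6))**2 = (6 + (-(-12)*(-3) + 6))**2 = (6 + (-3*12 + 6))**2 = (6 + (-36 + 6))**2 = (6 - 30)**2 = (-24)**2 = 576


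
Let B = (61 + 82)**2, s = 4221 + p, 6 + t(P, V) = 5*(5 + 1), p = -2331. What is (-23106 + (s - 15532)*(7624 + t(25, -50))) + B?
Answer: -104336673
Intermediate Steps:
t(P, V) = 24 (t(P, V) = -6 + 5*(5 + 1) = -6 + 5*6 = -6 + 30 = 24)
s = 1890 (s = 4221 - 2331 = 1890)
B = 20449 (B = 143**2 = 20449)
(-23106 + (s - 15532)*(7624 + t(25, -50))) + B = (-23106 + (1890 - 15532)*(7624 + 24)) + 20449 = (-23106 - 13642*7648) + 20449 = (-23106 - 104334016) + 20449 = -104357122 + 20449 = -104336673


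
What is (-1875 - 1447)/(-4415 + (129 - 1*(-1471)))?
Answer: 3322/2815 ≈ 1.1801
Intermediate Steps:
(-1875 - 1447)/(-4415 + (129 - 1*(-1471))) = -3322/(-4415 + (129 + 1471)) = -3322/(-4415 + 1600) = -3322/(-2815) = -3322*(-1/2815) = 3322/2815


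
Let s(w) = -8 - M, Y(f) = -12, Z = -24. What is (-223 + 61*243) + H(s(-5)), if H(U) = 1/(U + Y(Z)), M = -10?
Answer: 145999/10 ≈ 14600.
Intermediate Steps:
s(w) = 2 (s(w) = -8 - 1*(-10) = -8 + 10 = 2)
H(U) = 1/(-12 + U) (H(U) = 1/(U - 12) = 1/(-12 + U))
(-223 + 61*243) + H(s(-5)) = (-223 + 61*243) + 1/(-12 + 2) = (-223 + 14823) + 1/(-10) = 14600 - ⅒ = 145999/10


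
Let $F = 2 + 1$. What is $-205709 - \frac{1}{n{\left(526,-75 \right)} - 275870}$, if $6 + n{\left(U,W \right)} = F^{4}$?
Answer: $- \frac{56733513654}{275795} \approx -2.0571 \cdot 10^{5}$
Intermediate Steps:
$F = 3$
$n{\left(U,W \right)} = 75$ ($n{\left(U,W \right)} = -6 + 3^{4} = -6 + 81 = 75$)
$-205709 - \frac{1}{n{\left(526,-75 \right)} - 275870} = -205709 - \frac{1}{75 - 275870} = -205709 - \frac{1}{-275795} = -205709 - - \frac{1}{275795} = -205709 + \frac{1}{275795} = - \frac{56733513654}{275795}$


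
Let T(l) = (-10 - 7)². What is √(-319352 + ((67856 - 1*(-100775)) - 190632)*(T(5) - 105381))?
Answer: 2*√577952435 ≈ 48081.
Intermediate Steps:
T(l) = 289 (T(l) = (-17)² = 289)
√(-319352 + ((67856 - 1*(-100775)) - 190632)*(T(5) - 105381)) = √(-319352 + ((67856 - 1*(-100775)) - 190632)*(289 - 105381)) = √(-319352 + ((67856 + 100775) - 190632)*(-105092)) = √(-319352 + (168631 - 190632)*(-105092)) = √(-319352 - 22001*(-105092)) = √(-319352 + 2312129092) = √2311809740 = 2*√577952435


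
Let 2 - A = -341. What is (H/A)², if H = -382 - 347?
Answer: 531441/117649 ≈ 4.5172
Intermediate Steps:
A = 343 (A = 2 - 1*(-341) = 2 + 341 = 343)
H = -729
(H/A)² = (-729/343)² = 531441/117649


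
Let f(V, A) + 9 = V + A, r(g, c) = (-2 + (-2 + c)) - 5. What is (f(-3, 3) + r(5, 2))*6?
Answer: -96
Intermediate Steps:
r(g, c) = -9 + c (r(g, c) = (-4 + c) - 5 = -9 + c)
f(V, A) = -9 + A + V (f(V, A) = -9 + (V + A) = -9 + (A + V) = -9 + A + V)
(f(-3, 3) + r(5, 2))*6 = ((-9 + 3 - 3) + (-9 + 2))*6 = (-9 - 7)*6 = -16*6 = -96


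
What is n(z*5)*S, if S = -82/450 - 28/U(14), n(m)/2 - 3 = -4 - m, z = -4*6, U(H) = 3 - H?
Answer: 1392062/2475 ≈ 562.45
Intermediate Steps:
z = -24
n(m) = -2 - 2*m (n(m) = 6 + 2*(-4 - m) = 6 + (-8 - 2*m) = -2 - 2*m)
S = 5849/2475 (S = -82/450 - 28/(3 - 1*14) = -82*1/450 - 28/(3 - 14) = -41/225 - 28/(-11) = -41/225 - 28*(-1/11) = -41/225 + 28/11 = 5849/2475 ≈ 2.3632)
n(z*5)*S = (-2 - (-48)*5)*(5849/2475) = (-2 - 2*(-120))*(5849/2475) = (-2 + 240)*(5849/2475) = 238*(5849/2475) = 1392062/2475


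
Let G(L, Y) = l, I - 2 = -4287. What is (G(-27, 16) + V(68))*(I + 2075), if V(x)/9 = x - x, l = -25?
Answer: 55250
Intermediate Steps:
V(x) = 0 (V(x) = 9*(x - x) = 9*0 = 0)
I = -4285 (I = 2 - 4287 = -4285)
G(L, Y) = -25
(G(-27, 16) + V(68))*(I + 2075) = (-25 + 0)*(-4285 + 2075) = -25*(-2210) = 55250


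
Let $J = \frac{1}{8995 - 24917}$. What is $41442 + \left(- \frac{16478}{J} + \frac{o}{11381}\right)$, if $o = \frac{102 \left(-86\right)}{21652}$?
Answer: $\frac{16165500782255581}{61605353} \approx 2.624 \cdot 10^{8}$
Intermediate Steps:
$o = - \frac{2193}{5413}$ ($o = \left(-8772\right) \frac{1}{21652} = - \frac{2193}{5413} \approx -0.40514$)
$J = - \frac{1}{15922}$ ($J = \frac{1}{-15922} = - \frac{1}{15922} \approx -6.2806 \cdot 10^{-5}$)
$41442 + \left(- \frac{16478}{J} + \frac{o}{11381}\right) = 41442 - \left(-262362716 + \frac{2193}{61605353}\right) = 41442 - - \frac{16162947733216555}{61605353} = 41442 + \left(262362716 - \frac{2193}{61605353}\right) = 41442 + \frac{16162947733216555}{61605353} = \frac{16165500782255581}{61605353}$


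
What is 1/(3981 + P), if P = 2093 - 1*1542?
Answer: 1/4532 ≈ 0.00022065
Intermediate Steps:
P = 551 (P = 2093 - 1542 = 551)
1/(3981 + P) = 1/(3981 + 551) = 1/4532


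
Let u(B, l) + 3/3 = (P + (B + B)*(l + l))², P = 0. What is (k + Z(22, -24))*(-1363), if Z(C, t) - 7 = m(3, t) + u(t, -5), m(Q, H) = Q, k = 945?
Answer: -315335502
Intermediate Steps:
u(B, l) = -1 + 16*B²*l² (u(B, l) = -1 + (0 + (B + B)*(l + l))² = -1 + (0 + (2*B)*(2*l))² = -1 + (0 + 4*B*l)² = -1 + (4*B*l)² = -1 + 16*B²*l²)
Z(C, t) = 9 + 400*t² (Z(C, t) = 7 + (3 + (-1 + 16*t²*(-5)²)) = 7 + (3 + (-1 + 16*t²*25)) = 7 + (3 + (-1 + 400*t²)) = 7 + (2 + 400*t²) = 9 + 400*t²)
(k + Z(22, -24))*(-1363) = (945 + (9 + 400*(-24)²))*(-1363) = (945 + (9 + 400*576))*(-1363) = (945 + (9 + 230400))*(-1363) = (945 + 230409)*(-1363) = 231354*(-1363) = -315335502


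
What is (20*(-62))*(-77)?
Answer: 95480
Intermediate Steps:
(20*(-62))*(-77) = -1240*(-77) = 95480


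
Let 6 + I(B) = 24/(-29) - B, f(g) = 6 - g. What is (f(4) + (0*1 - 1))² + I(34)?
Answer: -1155/29 ≈ -39.828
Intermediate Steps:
I(B) = -198/29 - B (I(B) = -6 + (24/(-29) - B) = -6 + (24*(-1/29) - B) = -6 + (-24/29 - B) = -198/29 - B)
(f(4) + (0*1 - 1))² + I(34) = ((6 - 1*4) + (0*1 - 1))² + (-198/29 - 1*34) = ((6 - 4) + (0 - 1))² + (-198/29 - 34) = (2 - 1)² - 1184/29 = 1² - 1184/29 = 1 - 1184/29 = -1155/29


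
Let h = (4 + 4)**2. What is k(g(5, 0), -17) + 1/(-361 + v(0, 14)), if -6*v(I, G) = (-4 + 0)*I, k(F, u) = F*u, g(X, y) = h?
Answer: -392769/361 ≈ -1088.0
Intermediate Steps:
h = 64 (h = 8**2 = 64)
g(X, y) = 64
v(I, G) = 2*I/3 (v(I, G) = -(-4 + 0)*I/6 = -(-2)*I/3 = 2*I/3)
k(g(5, 0), -17) + 1/(-361 + v(0, 14)) = 64*(-17) + 1/(-361 + (2/3)*0) = -1088 + 1/(-361 + 0) = -1088 + 1/(-361) = -1088 - 1/361 = -392769/361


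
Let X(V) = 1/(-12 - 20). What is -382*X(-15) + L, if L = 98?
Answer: 1759/16 ≈ 109.94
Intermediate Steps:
X(V) = -1/32 (X(V) = 1/(-32) = -1/32)
-382*X(-15) + L = -382*(-1/32) + 98 = 191/16 + 98 = 1759/16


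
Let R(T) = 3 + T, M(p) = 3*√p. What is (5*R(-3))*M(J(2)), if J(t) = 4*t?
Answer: 0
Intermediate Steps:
(5*R(-3))*M(J(2)) = (5*(3 - 3))*(3*√(4*2)) = (5*0)*(3*√8) = 0*(3*(2*√2)) = 0*(6*√2) = 0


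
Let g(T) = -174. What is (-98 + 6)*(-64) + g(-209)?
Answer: 5714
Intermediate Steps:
(-98 + 6)*(-64) + g(-209) = (-98 + 6)*(-64) - 174 = -92*(-64) - 174 = 5888 - 174 = 5714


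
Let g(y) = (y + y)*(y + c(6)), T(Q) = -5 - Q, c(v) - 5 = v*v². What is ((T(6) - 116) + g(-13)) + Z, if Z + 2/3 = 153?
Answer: -16148/3 ≈ -5382.7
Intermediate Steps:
c(v) = 5 + v³ (c(v) = 5 + v*v² = 5 + v³)
Z = 457/3 (Z = -⅔ + 153 = 457/3 ≈ 152.33)
g(y) = 2*y*(221 + y) (g(y) = (y + y)*(y + (5 + 6³)) = (2*y)*(y + (5 + 216)) = (2*y)*(y + 221) = (2*y)*(221 + y) = 2*y*(221 + y))
((T(6) - 116) + g(-13)) + Z = (((-5 - 1*6) - 116) + 2*(-13)*(221 - 13)) + 457/3 = (((-5 - 6) - 116) + 2*(-13)*208) + 457/3 = ((-11 - 116) - 5408) + 457/3 = (-127 - 5408) + 457/3 = -5535 + 457/3 = -16148/3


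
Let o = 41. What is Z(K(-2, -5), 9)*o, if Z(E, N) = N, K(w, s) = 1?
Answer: 369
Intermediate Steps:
Z(K(-2, -5), 9)*o = 9*41 = 369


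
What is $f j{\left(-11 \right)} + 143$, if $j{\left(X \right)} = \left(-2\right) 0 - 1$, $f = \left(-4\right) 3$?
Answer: $155$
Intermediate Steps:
$f = -12$
$j{\left(X \right)} = -1$ ($j{\left(X \right)} = 0 - 1 = -1$)
$f j{\left(-11 \right)} + 143 = \left(-12\right) \left(-1\right) + 143 = 12 + 143 = 155$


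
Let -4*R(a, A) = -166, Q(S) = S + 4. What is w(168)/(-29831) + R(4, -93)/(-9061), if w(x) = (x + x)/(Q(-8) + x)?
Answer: -2513101/540597382 ≈ -0.0046487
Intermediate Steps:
Q(S) = 4 + S
R(a, A) = 83/2 (R(a, A) = -1/4*(-166) = 83/2)
w(x) = 2*x/(-4 + x) (w(x) = (x + x)/((4 - 8) + x) = (2*x)/(-4 + x) = 2*x/(-4 + x))
w(168)/(-29831) + R(4, -93)/(-9061) = (2*168/(-4 + 168))/(-29831) + (83/2)/(-9061) = (2*168/164)*(-1/29831) + (83/2)*(-1/9061) = (2*168*(1/164))*(-1/29831) - 83/18122 = (84/41)*(-1/29831) - 83/18122 = -84/1223071 - 83/18122 = -2513101/540597382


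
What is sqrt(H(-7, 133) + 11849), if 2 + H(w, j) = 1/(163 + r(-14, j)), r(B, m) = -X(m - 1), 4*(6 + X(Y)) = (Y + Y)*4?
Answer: 2*sqrt(26729770)/95 ≈ 108.84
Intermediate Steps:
X(Y) = -6 + 2*Y (X(Y) = -6 + ((Y + Y)*4)/4 = -6 + ((2*Y)*4)/4 = -6 + (8*Y)/4 = -6 + 2*Y)
r(B, m) = 8 - 2*m (r(B, m) = -(-6 + 2*(m - 1)) = -(-6 + 2*(-1 + m)) = -(-6 + (-2 + 2*m)) = -(-8 + 2*m) = 8 - 2*m)
H(w, j) = -2 + 1/(171 - 2*j) (H(w, j) = -2 + 1/(163 + (8 - 2*j)) = -2 + 1/(171 - 2*j))
sqrt(H(-7, 133) + 11849) = sqrt((341 - 4*133)/(-171 + 2*133) + 11849) = sqrt((341 - 532)/(-171 + 266) + 11849) = sqrt(-191/95 + 11849) = sqrt(1125464/95) = 2*sqrt(26729770)/95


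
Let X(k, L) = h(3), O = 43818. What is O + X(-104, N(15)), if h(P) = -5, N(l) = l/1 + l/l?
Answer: 43813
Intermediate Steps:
N(l) = 1 + l (N(l) = l*1 + 1 = l + 1 = 1 + l)
X(k, L) = -5
O + X(-104, N(15)) = 43818 - 5 = 43813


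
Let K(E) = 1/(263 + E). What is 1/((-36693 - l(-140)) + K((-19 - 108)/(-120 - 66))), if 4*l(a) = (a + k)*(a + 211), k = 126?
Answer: -98090/3574840633 ≈ -2.7439e-5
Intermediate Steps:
l(a) = (126 + a)*(211 + a)/4 (l(a) = ((a + 126)*(a + 211))/4 = ((126 + a)*(211 + a))/4 = (126 + a)*(211 + a)/4)
1/((-36693 - l(-140)) + K((-19 - 108)/(-120 - 66))) = 1/((-36693 - (13293/2 + (¼)*(-140)² + (337/4)*(-140))) + 1/(263 + (-19 - 108)/(-120 - 66))) = 1/((-36693 - (13293/2 + (¼)*19600 - 11795)) + 1/(263 - 127/(-186))) = 1/((-36693 - (13293/2 + 4900 - 11795)) + 1/(263 - 127*(-1/186))) = 1/((-36693 - 1*(-497/2)) + 1/(263 + 127/186)) = 1/((-36693 + 497/2) + 1/(49045/186)) = 1/(-72889/2 + 186/49045) = 1/(-3574840633/98090) = -98090/3574840633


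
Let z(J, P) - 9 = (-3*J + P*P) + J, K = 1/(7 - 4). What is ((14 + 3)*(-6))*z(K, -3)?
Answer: -1768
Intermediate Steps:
K = 1/3 ≈ 0.33333
z(J, P) = 9 + P**2 - 2*J (z(J, P) = 9 + ((-3*J + P*P) + J) = 9 + ((-3*J + P**2) + J) = 9 + ((P**2 - 3*J) + J) = 9 + (P**2 - 2*J) = 9 + P**2 - 2*J)
((14 + 3)*(-6))*z(K, -3) = ((14 + 3)*(-6))*(9 + (-3)**2 - 2*1/3) = (17*(-6))*(9 + 9 - 2/3) = -102*52/3 = -1768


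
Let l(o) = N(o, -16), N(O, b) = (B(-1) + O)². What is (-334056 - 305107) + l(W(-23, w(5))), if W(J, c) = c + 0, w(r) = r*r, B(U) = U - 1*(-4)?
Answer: -638379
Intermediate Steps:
B(U) = 4 + U (B(U) = U + 4 = 4 + U)
w(r) = r²
W(J, c) = c
N(O, b) = (3 + O)² (N(O, b) = ((4 - 1) + O)² = (3 + O)²)
l(o) = (3 + o)²
(-334056 - 305107) + l(W(-23, w(5))) = (-334056 - 305107) + (3 + 5²)² = -639163 + (3 + 25)² = -639163 + 28² = -639163 + 784 = -638379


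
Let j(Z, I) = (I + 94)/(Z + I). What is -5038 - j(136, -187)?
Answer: -85677/17 ≈ -5039.8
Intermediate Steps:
j(Z, I) = (94 + I)/(I + Z)
-5038 - j(136, -187) = -5038 - (94 - 187)/(-187 + 136) = -5038 - (-93)/(-51) = -5038 - (-1)*(-93)/51 = -5038 - 1*31/17 = -5038 - 31/17 = -85677/17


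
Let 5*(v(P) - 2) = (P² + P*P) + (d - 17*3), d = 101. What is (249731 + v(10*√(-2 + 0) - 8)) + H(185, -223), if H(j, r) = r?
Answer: 1247328/5 - 64*I*√2 ≈ 2.4947e+5 - 90.51*I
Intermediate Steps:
v(P) = 12 + 2*P²/5 (v(P) = 2 + ((P² + P*P) + (101 - 17*3))/5 = 2 + ((P² + P²) + (101 - 1*51))/5 = 2 + (2*P² + (101 - 51))/5 = 2 + (2*P² + 50)/5 = 2 + (50 + 2*P²)/5 = 2 + (10 + 2*P²/5) = 12 + 2*P²/5)
(249731 + v(10*√(-2 + 0) - 8)) + H(185, -223) = (249731 + (12 + 2*(10*√(-2 + 0) - 8)²/5)) - 223 = (249731 + (12 + 2*(10*√(-2) - 8)²/5)) - 223 = (249731 + (12 + 2*(10*(I*√2) - 8)²/5)) - 223 = (249731 + (12 + 2*(10*I*√2 - 8)²/5)) - 223 = (249731 + (12 + 2*(-8 + 10*I*√2)²/5)) - 223 = (249743 + 2*(-8 + 10*I*√2)²/5) - 223 = 249520 + 2*(-8 + 10*I*√2)²/5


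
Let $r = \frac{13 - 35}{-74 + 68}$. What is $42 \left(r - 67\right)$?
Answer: $-2660$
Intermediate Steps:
$r = \frac{11}{3}$ ($r = - \frac{22}{-6} = \left(-22\right) \left(- \frac{1}{6}\right) = \frac{11}{3} \approx 3.6667$)
$42 \left(r - 67\right) = 42 \left(\frac{11}{3} - 67\right) = 42 \left(- \frac{190}{3}\right) = -2660$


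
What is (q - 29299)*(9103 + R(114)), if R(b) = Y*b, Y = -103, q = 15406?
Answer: 36663627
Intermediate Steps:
R(b) = -103*b
(q - 29299)*(9103 + R(114)) = (15406 - 29299)*(9103 - 103*114) = -13893*(9103 - 11742) = -13893*(-2639) = 36663627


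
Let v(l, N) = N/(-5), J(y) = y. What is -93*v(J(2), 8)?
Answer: 744/5 ≈ 148.80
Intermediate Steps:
v(l, N) = -N/5 (v(l, N) = N*(-⅕) = -N/5)
-93*v(J(2), 8) = -(-93)*8/5 = -93*(-8/5) = 744/5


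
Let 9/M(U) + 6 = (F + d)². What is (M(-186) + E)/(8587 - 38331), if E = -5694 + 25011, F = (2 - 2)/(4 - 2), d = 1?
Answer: -6036/9295 ≈ -0.64938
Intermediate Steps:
F = 0 (F = 0/2 = (½)*0 = 0)
M(U) = -9/5 (M(U) = 9/(-6 + (0 + 1)²) = 9/(-6 + 1²) = 9/(-6 + 1) = 9/(-5) = 9*(-⅕) = -9/5)
E = 19317
(M(-186) + E)/(8587 - 38331) = (-9/5 + 19317)/(8587 - 38331) = (96576/5)/(-29744) = (96576/5)*(-1/29744) = -6036/9295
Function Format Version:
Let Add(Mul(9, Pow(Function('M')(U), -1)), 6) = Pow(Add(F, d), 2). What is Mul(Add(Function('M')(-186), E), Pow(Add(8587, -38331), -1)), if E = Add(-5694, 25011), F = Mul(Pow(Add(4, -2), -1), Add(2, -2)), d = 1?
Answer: Rational(-6036, 9295) ≈ -0.64938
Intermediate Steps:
F = 0 (F = Mul(Pow(2, -1), 0) = Mul(Rational(1, 2), 0) = 0)
Function('M')(U) = Rational(-9, 5) (Function('M')(U) = Mul(9, Pow(Add(-6, Pow(Add(0, 1), 2)), -1)) = Mul(9, Pow(Add(-6, Pow(1, 2)), -1)) = Mul(9, Pow(Add(-6, 1), -1)) = Mul(9, Pow(-5, -1)) = Mul(9, Rational(-1, 5)) = Rational(-9, 5))
E = 19317
Mul(Add(Function('M')(-186), E), Pow(Add(8587, -38331), -1)) = Mul(Add(Rational(-9, 5), 19317), Pow(Add(8587, -38331), -1)) = Mul(Rational(96576, 5), Pow(-29744, -1)) = Mul(Rational(96576, 5), Rational(-1, 29744)) = Rational(-6036, 9295)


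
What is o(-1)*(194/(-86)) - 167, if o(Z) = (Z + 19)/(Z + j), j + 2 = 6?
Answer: -7763/43 ≈ -180.53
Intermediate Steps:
j = 4 (j = -2 + 6 = 4)
o(Z) = (19 + Z)/(4 + Z) (o(Z) = (Z + 19)/(Z + 4) = (19 + Z)/(4 + Z))
o(-1)*(194/(-86)) - 167 = ((19 - 1)/(4 - 1))*(194/(-86)) - 167 = (18/3)*(194*(-1/86)) - 167 = ((⅓)*18)*(-97/43) - 167 = 6*(-97/43) - 167 = -582/43 - 167 = -7763/43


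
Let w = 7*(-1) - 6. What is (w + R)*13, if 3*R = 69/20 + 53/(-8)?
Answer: -21931/120 ≈ -182.76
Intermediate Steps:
R = -127/120 (R = (69/20 + 53/(-8))/3 = (69*(1/20) + 53*(-⅛))/3 = (69/20 - 53/8)/3 = (⅓)*(-127/40) = -127/120 ≈ -1.0583)
w = -13 (w = -7 - 6 = -13)
(w + R)*13 = (-13 - 127/120)*13 = -1687/120*13 = -21931/120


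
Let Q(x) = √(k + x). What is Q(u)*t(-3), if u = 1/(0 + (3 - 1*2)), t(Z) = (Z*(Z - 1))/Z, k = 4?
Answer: -4*√5 ≈ -8.9443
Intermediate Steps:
t(Z) = -1 + Z (t(Z) = (Z*(-1 + Z))/Z = -1 + Z)
u = 1 (u = 1/(0 + (3 - 2)) = 1/(0 + 1) = 1/1 = 1)
Q(x) = √(4 + x)
Q(u)*t(-3) = √(4 + 1)*(-1 - 3) = √5*(-4) = -4*√5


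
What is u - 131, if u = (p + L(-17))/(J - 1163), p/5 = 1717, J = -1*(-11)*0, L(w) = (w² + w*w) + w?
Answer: -161499/1163 ≈ -138.86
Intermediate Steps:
L(w) = w + 2*w² (L(w) = (w² + w²) + w = 2*w² + w = w + 2*w²)
J = 0 (J = 11*0 = 0)
p = 8585 (p = 5*1717 = 8585)
u = -9146/1163 (u = (8585 - 17*(1 + 2*(-17)))/(0 - 1163) = (8585 - 17*(1 - 34))/(-1163) = (8585 - 17*(-33))*(-1/1163) = (8585 + 561)*(-1/1163) = 9146*(-1/1163) = -9146/1163 ≈ -7.8641)
u - 131 = -9146/1163 - 131 = -161499/1163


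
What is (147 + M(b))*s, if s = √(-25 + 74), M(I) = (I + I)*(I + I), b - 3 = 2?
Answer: 1729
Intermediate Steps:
b = 5 (b = 3 + 2 = 5)
M(I) = 4*I² (M(I) = (2*I)*(2*I) = 4*I²)
s = 7 (s = √49 = 7)
(147 + M(b))*s = (147 + 4*5²)*7 = (147 + 4*25)*7 = (147 + 100)*7 = 247*7 = 1729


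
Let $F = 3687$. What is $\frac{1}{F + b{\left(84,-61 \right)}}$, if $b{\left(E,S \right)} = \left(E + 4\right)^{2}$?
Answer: $\frac{1}{11431} \approx 8.7481 \cdot 10^{-5}$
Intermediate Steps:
$b{\left(E,S \right)} = \left(4 + E\right)^{2}$
$\frac{1}{F + b{\left(84,-61 \right)}} = \frac{1}{3687 + \left(4 + 84\right)^{2}} = \frac{1}{3687 + 88^{2}} = \frac{1}{3687 + 7744} = \frac{1}{11431}$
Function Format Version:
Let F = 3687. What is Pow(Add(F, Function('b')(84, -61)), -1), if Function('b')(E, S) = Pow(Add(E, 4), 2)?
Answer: Rational(1, 11431) ≈ 8.7481e-5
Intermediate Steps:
Function('b')(E, S) = Pow(Add(4, E), 2)
Pow(Add(F, Function('b')(84, -61)), -1) = Pow(Add(3687, Pow(Add(4, 84), 2)), -1) = Pow(Add(3687, Pow(88, 2)), -1) = Pow(Add(3687, 7744), -1) = Pow(11431, -1) = Rational(1, 11431)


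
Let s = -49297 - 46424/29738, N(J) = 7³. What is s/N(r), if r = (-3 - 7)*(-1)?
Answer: -733020305/5100067 ≈ -143.73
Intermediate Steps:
r = 10 (r = -10*(-1) = 10)
N(J) = 343
s = -733020305/14869 (s = -49297 - 46424*1/29738 = -49297 - 23212/14869 = -733020305/14869 ≈ -49299.)
s/N(r) = -733020305/14869/343 = -733020305/14869*1/343 = -733020305/5100067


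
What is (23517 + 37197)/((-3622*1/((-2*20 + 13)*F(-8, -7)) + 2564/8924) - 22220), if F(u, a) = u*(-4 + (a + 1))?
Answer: -146289168720/53533912979 ≈ -2.7326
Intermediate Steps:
F(u, a) = u*(-3 + a) (F(u, a) = u*(-4 + (1 + a)) = u*(-3 + a))
(23517 + 37197)/((-3622*1/((-2*20 + 13)*F(-8, -7)) + 2564/8924) - 22220) = (23517 + 37197)/((-3622*(-1/(8*(-3 - 7)*(-2*20 + 13))) + 2564/8924) - 22220) = 60714/((-3622*1/(80*(-40 + 13)) + 2564*(1/8924)) - 22220) = 60714/((-3622/(80*(-27)) + 641/2231) - 22220) = 60714/((-3622/(-2160) + 641/2231) - 22220) = 60714/((-3622*(-1/2160) + 641/2231) - 22220) = 60714/((1811/1080 + 641/2231) - 22220) = 60714/(4732621/2409480 - 22220) = 60714/(-53533912979/2409480) = 60714*(-2409480/53533912979) = -146289168720/53533912979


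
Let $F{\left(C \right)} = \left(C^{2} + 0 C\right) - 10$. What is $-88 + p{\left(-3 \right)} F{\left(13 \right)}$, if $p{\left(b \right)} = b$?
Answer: $-565$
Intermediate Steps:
$F{\left(C \right)} = -10 + C^{2}$ ($F{\left(C \right)} = \left(C^{2} + 0\right) - 10 = C^{2} - 10 = -10 + C^{2}$)
$-88 + p{\left(-3 \right)} F{\left(13 \right)} = -88 - 3 \left(-10 + 13^{2}\right) = -88 - 3 \left(-10 + 169\right) = -88 - 477 = -565$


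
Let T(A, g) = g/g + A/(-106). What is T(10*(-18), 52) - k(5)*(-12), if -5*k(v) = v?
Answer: -493/53 ≈ -9.3019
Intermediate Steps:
k(v) = -v/5
T(A, g) = 1 - A/106 (T(A, g) = 1 + A*(-1/106) = 1 - A/106)
T(10*(-18), 52) - k(5)*(-12) = (1 - 5*(-18)/53) - (-⅕*5)*(-12) = (1 - 1/106*(-180)) - (-1)*(-12) = (1 + 90/53) - 1*12 = 143/53 - 12 = -493/53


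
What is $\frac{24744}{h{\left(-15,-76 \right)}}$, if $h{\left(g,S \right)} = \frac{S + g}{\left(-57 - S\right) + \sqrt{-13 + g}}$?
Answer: $- \frac{470136}{91} - \frac{49488 i \sqrt{7}}{91} \approx -5166.3 - 1438.8 i$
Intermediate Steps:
$h{\left(g,S \right)} = \frac{S + g}{-57 + \sqrt{-13 + g} - S}$
$\frac{24744}{h{\left(-15,-76 \right)}} = \frac{24744}{\frac{1}{57 - 76 - \sqrt{-13 - 15}} \left(\left(-1\right) \left(-76\right) - -15\right)} = \frac{24744}{\frac{1}{57 - 76 - \sqrt{-28}} \left(76 + 15\right)} = \frac{24744}{\frac{1}{57 - 76 - 2 i \sqrt{7}} \cdot 91} = \frac{24744}{\frac{1}{-19 - 2 i \sqrt{7}} \cdot 91} = \frac{24744}{91 \frac{1}{-19 - 2 i \sqrt{7}}} = 24744 \left(- \frac{19}{91} - \frac{2 i \sqrt{7}}{91}\right) = - \frac{470136}{91} - \frac{49488 i \sqrt{7}}{91}$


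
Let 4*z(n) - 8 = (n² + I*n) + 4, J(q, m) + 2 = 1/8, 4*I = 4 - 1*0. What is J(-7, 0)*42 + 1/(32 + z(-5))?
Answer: -3149/40 ≈ -78.725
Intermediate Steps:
I = 1 (I = (4 - 1*0)/4 = (4 + 0)/4 = (¼)*4 = 1)
J(q, m) = -15/8 (J(q, m) = -2 + 1/8 = -2 + ⅛ = -15/8)
z(n) = 3 + n/4 + n²/4 (z(n) = 2 + ((n² + 1*n) + 4)/4 = 2 + ((n² + n) + 4)/4 = 2 + ((n + n²) + 4)/4 = 2 + (4 + n + n²)/4 = 2 + (1 + n/4 + n²/4) = 3 + n/4 + n²/4)
J(-7, 0)*42 + 1/(32 + z(-5)) = -15/8*42 + 1/(32 + (3 + (¼)*(-5) + (¼)*(-5)²)) = -315/4 + 1/(32 + (3 - 5/4 + (¼)*25)) = -315/4 + 1/(32 + (3 - 5/4 + 25/4)) = -315/4 + 1/(32 + 8) = -315/4 + 1/40 = -3149/40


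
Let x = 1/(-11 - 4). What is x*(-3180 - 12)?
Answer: 1064/5 ≈ 212.80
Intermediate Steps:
x = -1/15 (x = 1/(-15) = -1/15 ≈ -0.066667)
x*(-3180 - 12) = -(-3180 - 12)/15 = -1/15*(-3192) = 1064/5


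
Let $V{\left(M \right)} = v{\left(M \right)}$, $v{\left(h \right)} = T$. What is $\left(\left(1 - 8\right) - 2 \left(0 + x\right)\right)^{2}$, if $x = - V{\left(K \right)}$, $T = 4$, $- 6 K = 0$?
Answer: $1$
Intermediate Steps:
$K = 0$ ($K = \left(- \frac{1}{6}\right) 0 = 0$)
$v{\left(h \right)} = 4$
$V{\left(M \right)} = 4$
$x = -4$ ($x = \left(-1\right) 4 = -4$)
$\left(\left(1 - 8\right) - 2 \left(0 + x\right)\right)^{2} = \left(\left(1 - 8\right) - 2 \left(0 - 4\right)\right)^{2} = \left(\left(1 - 8\right) - -8\right)^{2} = \left(-7 + 8\right)^{2} = 1^{2} = 1$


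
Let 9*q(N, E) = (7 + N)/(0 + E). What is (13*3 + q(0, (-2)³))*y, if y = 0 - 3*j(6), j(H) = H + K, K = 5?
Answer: -30811/24 ≈ -1283.8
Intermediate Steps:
q(N, E) = (7 + N)/(9*E) (q(N, E) = ((7 + N)/(0 + E))/9 = ((7 + N)/E)/9 = (7 + N)/(9*E))
j(H) = 5 + H (j(H) = H + 5 = 5 + H)
y = -33 (y = 0 - 3*(5 + 6) = 0 - 3*11 = 0 - 33 = -33)
(13*3 + q(0, (-2)³))*y = (13*3 + (7 + 0)/(9*((-2)³)))*(-33) = (39 + (⅑)*7/(-8))*(-33) = (39 + (⅑)*(-⅛)*7)*(-33) = (39 - 7/72)*(-33) = (2801/72)*(-33) = -30811/24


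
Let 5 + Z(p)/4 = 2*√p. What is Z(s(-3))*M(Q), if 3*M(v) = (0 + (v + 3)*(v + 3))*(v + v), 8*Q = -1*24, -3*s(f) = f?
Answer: 0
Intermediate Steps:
s(f) = -f/3
Q = -3 (Q = (-1*24)/8 = (⅛)*(-24) = -3)
Z(p) = -20 + 8*√p (Z(p) = -20 + 4*(2*√p) = -20 + 8*√p)
M(v) = 2*v*(3 + v)²/3 (M(v) = ((0 + (v + 3)*(v + 3))*(v + v))/3 = ((0 + (3 + v)*(3 + v))*(2*v))/3 = ((0 + (3 + v)²)*(2*v))/3 = ((3 + v)²*(2*v))/3 = (2*v*(3 + v)²)/3 = 2*v*(3 + v)²/3)
Z(s(-3))*M(Q) = (-20 + 8*√(-⅓*(-3)))*((⅔)*(-3)*(3 - 3)²) = (-20 + 8*√1)*((⅔)*(-3)*0²) = (-20 + 8*1)*((⅔)*(-3)*0) = (-20 + 8)*0 = -12*0 = 0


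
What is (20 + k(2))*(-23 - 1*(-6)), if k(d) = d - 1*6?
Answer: -272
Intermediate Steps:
k(d) = -6 + d (k(d) = d - 6 = -6 + d)
(20 + k(2))*(-23 - 1*(-6)) = (20 + (-6 + 2))*(-23 - 1*(-6)) = (20 - 4)*(-23 + 6) = 16*(-17) = -272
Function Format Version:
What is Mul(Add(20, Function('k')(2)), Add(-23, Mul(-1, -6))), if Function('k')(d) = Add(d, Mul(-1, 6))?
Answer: -272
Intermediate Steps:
Function('k')(d) = Add(-6, d) (Function('k')(d) = Add(d, -6) = Add(-6, d))
Mul(Add(20, Function('k')(2)), Add(-23, Mul(-1, -6))) = Mul(Add(20, Add(-6, 2)), Add(-23, Mul(-1, -6))) = Mul(Add(20, -4), Add(-23, 6)) = Mul(16, -17) = -272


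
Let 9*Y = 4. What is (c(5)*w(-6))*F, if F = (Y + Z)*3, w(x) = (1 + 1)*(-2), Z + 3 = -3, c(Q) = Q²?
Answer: 5000/3 ≈ 1666.7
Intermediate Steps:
Y = 4/9 (Y = (⅑)*4 = 4/9 ≈ 0.44444)
Z = -6 (Z = -3 - 3 = -6)
w(x) = -4 (w(x) = 2*(-2) = -4)
F = -50/3 (F = (4/9 - 6)*3 = -50/9*3 = -50/3 ≈ -16.667)
(c(5)*w(-6))*F = (5²*(-4))*(-50/3) = (25*(-4))*(-50/3) = -100*(-50/3) = 5000/3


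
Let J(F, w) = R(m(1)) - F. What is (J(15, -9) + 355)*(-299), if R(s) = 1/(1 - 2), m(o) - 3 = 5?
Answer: -101361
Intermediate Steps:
m(o) = 8 (m(o) = 3 + 5 = 8)
R(s) = -1 (R(s) = 1/(-1) = -1)
J(F, w) = -1 - F
(J(15, -9) + 355)*(-299) = ((-1 - 1*15) + 355)*(-299) = ((-1 - 15) + 355)*(-299) = (-16 + 355)*(-299) = 339*(-299) = -101361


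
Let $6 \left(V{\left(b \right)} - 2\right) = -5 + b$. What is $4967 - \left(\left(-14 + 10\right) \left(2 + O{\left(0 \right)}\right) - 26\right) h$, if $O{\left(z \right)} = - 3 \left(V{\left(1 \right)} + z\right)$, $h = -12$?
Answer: $4751$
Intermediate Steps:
$V{\left(b \right)} = \frac{7}{6} + \frac{b}{6}$ ($V{\left(b \right)} = 2 + \frac{-5 + b}{6} = 2 + \left(- \frac{5}{6} + \frac{b}{6}\right) = \frac{7}{6} + \frac{b}{6}$)
$O{\left(z \right)} = -4 - 3 z$ ($O{\left(z \right)} = - 3 \left(\left(\frac{7}{6} + \frac{1}{6} \cdot 1\right) + z\right) = - 3 \left(\left(\frac{7}{6} + \frac{1}{6}\right) + z\right) = - 3 \left(\frac{4}{3} + z\right) = -4 - 3 z$)
$4967 - \left(\left(-14 + 10\right) \left(2 + O{\left(0 \right)}\right) - 26\right) h = 4967 - \left(\left(-14 + 10\right) \left(2 - 4\right) - 26\right) \left(-12\right) = 4967 - \left(- 4 \left(2 + \left(-4 + 0\right)\right) - 26\right) \left(-12\right) = 4967 - \left(- 4 \left(2 - 4\right) - 26\right) \left(-12\right) = 4967 - \left(\left(-4\right) \left(-2\right) - 26\right) \left(-12\right) = 4967 - \left(8 - 26\right) \left(-12\right) = 4967 - \left(-18\right) \left(-12\right) = 4967 - 216 = 4751$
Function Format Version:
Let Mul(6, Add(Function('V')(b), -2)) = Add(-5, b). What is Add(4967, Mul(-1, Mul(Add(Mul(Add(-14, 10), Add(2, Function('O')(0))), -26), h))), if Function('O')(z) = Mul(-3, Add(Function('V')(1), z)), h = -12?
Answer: 4751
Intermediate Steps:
Function('V')(b) = Add(Rational(7, 6), Mul(Rational(1, 6), b)) (Function('V')(b) = Add(2, Mul(Rational(1, 6), Add(-5, b))) = Add(2, Add(Rational(-5, 6), Mul(Rational(1, 6), b))) = Add(Rational(7, 6), Mul(Rational(1, 6), b)))
Function('O')(z) = Add(-4, Mul(-3, z)) (Function('O')(z) = Mul(-3, Add(Add(Rational(7, 6), Mul(Rational(1, 6), 1)), z)) = Mul(-3, Add(Add(Rational(7, 6), Rational(1, 6)), z)) = Mul(-3, Add(Rational(4, 3), z)) = Add(-4, Mul(-3, z)))
Add(4967, Mul(-1, Mul(Add(Mul(Add(-14, 10), Add(2, Function('O')(0))), -26), h))) = Add(4967, Mul(-1, Mul(Add(Mul(Add(-14, 10), Add(2, Add(-4, Mul(-3, 0)))), -26), -12))) = Add(4967, Mul(-1, Mul(Add(Mul(-4, Add(2, Add(-4, 0))), -26), -12))) = Add(4967, Mul(-1, Mul(Add(Mul(-4, Add(2, -4)), -26), -12))) = Add(4967, Mul(-1, Mul(Add(Mul(-4, -2), -26), -12))) = Add(4967, Mul(-1, Mul(Add(8, -26), -12))) = Add(4967, Mul(-1, Mul(-18, -12))) = Add(4967, Mul(-1, 216)) = Add(4967, -216) = 4751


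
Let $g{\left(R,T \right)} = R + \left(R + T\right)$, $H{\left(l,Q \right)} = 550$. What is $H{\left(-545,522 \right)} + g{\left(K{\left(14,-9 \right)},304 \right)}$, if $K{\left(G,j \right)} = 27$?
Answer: $908$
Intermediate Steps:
$g{\left(R,T \right)} = T + 2 R$
$H{\left(-545,522 \right)} + g{\left(K{\left(14,-9 \right)},304 \right)} = 550 + \left(304 + 2 \cdot 27\right) = 550 + \left(304 + 54\right) = 550 + 358 = 908$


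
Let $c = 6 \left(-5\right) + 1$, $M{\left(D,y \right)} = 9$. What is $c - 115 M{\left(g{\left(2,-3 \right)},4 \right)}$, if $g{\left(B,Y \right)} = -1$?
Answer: $-1064$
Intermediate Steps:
$c = -29$ ($c = -30 + 1 = -29$)
$c - 115 M{\left(g{\left(2,-3 \right)},4 \right)} = -29 - 1035 = -1064$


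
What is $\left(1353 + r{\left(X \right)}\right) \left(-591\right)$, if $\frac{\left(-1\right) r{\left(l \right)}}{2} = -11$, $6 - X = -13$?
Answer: $-812625$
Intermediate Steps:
$X = 19$ ($X = 6 - -13 = 6 + 13 = 19$)
$r{\left(l \right)} = 22$ ($r{\left(l \right)} = \left(-2\right) \left(-11\right) = 22$)
$\left(1353 + r{\left(X \right)}\right) \left(-591\right) = \left(1353 + 22\right) \left(-591\right) = 1375 \left(-591\right) = -812625$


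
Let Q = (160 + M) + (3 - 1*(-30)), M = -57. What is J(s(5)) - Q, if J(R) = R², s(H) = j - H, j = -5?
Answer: -36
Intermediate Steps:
s(H) = -5 - H
Q = 136 (Q = (160 - 57) + (3 - 1*(-30)) = 103 + (3 + 30) = 103 + 33 = 136)
J(s(5)) - Q = (-5 - 1*5)² - 1*136 = (-5 - 5)² - 136 = (-10)² - 136 = 100 - 136 = -36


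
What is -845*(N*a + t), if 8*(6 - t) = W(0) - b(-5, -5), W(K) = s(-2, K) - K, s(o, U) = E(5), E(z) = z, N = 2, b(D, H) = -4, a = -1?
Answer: -19435/8 ≈ -2429.4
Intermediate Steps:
s(o, U) = 5
W(K) = 5 - K
t = 39/8 (t = 6 - ((5 - 1*0) - 1*(-4))/8 = 6 - ((5 + 0) + 4)/8 = 6 - (5 + 4)/8 = 6 - 1/8*9 = 6 - 9/8 = 39/8 ≈ 4.8750)
-845*(N*a + t) = -845*(2*(-1) + 39/8) = -845*(-2 + 39/8) = -845*23/8 = -19435/8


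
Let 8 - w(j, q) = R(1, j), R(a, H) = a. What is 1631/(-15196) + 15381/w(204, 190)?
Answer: 233718259/106372 ≈ 2197.2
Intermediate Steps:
w(j, q) = 7 (w(j, q) = 8 - 1*1 = 8 - 1 = 7)
1631/(-15196) + 15381/w(204, 190) = 1631/(-15196) + 15381/7 = 1631*(-1/15196) + 15381*(1/7) = -1631/15196 + 15381/7 = 233718259/106372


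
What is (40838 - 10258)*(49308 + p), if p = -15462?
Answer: 1035010680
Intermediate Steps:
(40838 - 10258)*(49308 + p) = (40838 - 10258)*(49308 - 15462) = 30580*33846 = 1035010680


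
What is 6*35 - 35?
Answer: 175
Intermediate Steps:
6*35 - 35 = 210 - 35 = 175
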